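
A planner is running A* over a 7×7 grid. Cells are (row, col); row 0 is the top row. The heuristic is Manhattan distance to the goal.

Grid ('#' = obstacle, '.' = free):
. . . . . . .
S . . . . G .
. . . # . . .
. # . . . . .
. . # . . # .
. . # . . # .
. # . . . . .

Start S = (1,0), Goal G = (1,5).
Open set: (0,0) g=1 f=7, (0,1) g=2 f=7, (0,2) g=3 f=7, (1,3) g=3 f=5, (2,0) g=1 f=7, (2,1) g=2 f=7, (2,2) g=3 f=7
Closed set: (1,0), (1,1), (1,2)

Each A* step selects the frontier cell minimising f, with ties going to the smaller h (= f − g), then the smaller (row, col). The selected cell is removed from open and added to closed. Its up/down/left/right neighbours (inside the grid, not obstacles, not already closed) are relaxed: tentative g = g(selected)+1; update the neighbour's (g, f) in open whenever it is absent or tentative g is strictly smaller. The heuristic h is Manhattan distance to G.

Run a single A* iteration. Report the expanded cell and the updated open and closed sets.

step 1: expand (1,3) (f=5, h=2) → closed; open now [(0,0) g=1 f=7, (0,1) g=2 f=7, (0,2) g=3 f=7, (0,3) g=4 f=7, (1,4) g=4 f=5, (2,0) g=1 f=7, (2,1) g=2 f=7, (2,2) g=3 f=7]

expanded=(1,3); open=[(0,0) g=1 f=7, (0,1) g=2 f=7, (0,2) g=3 f=7, (0,3) g=4 f=7, (1,4) g=4 f=5, (2,0) g=1 f=7, (2,1) g=2 f=7, (2,2) g=3 f=7]; closed=[(1,0), (1,1), (1,2), (1,3)]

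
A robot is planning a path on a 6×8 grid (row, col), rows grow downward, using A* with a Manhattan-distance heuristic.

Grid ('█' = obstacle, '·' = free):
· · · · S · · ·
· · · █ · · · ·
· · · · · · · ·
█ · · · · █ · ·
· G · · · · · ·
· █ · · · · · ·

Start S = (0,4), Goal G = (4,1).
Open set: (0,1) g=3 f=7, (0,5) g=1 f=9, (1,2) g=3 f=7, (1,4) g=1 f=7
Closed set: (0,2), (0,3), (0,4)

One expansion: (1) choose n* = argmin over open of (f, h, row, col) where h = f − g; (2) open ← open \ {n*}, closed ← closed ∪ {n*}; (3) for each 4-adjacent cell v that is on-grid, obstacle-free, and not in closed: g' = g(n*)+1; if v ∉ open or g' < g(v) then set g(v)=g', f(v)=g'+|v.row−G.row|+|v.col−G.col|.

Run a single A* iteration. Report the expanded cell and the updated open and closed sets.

expanded=(0,1); open=[(0,0) g=4 f=9, (0,5) g=1 f=9, (1,1) g=4 f=7, (1,2) g=3 f=7, (1,4) g=1 f=7]; closed=[(0,1), (0,2), (0,3), (0,4)]

step 1: expand (0,1) (f=7, h=4) → closed; open now [(0,0) g=4 f=9, (0,5) g=1 f=9, (1,1) g=4 f=7, (1,2) g=3 f=7, (1,4) g=1 f=7]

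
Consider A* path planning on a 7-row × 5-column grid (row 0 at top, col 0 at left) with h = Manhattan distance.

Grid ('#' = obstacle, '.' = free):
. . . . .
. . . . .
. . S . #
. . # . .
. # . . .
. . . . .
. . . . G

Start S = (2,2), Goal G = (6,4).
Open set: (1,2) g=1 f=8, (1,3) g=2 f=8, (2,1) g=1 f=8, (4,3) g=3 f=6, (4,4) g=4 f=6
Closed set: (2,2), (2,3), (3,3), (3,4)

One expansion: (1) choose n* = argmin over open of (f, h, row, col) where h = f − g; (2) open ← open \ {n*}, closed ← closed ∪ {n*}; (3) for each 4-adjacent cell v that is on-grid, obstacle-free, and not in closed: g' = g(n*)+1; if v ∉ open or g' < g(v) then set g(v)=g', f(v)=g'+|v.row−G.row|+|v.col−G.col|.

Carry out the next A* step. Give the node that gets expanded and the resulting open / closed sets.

expanded=(4,4); open=[(1,2) g=1 f=8, (1,3) g=2 f=8, (2,1) g=1 f=8, (4,3) g=3 f=6, (5,4) g=5 f=6]; closed=[(2,2), (2,3), (3,3), (3,4), (4,4)]

step 1: expand (4,4) (f=6, h=2) → closed; open now [(1,2) g=1 f=8, (1,3) g=2 f=8, (2,1) g=1 f=8, (4,3) g=3 f=6, (5,4) g=5 f=6]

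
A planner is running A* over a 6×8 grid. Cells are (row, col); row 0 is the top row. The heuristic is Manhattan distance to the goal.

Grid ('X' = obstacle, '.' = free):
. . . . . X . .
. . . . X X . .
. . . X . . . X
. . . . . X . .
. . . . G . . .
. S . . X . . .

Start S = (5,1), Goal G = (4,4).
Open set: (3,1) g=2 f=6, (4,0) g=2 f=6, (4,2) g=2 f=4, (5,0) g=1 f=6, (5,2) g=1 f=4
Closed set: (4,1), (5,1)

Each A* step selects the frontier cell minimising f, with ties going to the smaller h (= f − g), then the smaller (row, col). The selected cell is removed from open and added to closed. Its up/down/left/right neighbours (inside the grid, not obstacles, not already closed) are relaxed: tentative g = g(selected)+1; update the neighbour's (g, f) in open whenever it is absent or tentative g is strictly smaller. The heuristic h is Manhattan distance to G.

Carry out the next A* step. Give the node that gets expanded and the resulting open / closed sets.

expanded=(4,2); open=[(3,1) g=2 f=6, (3,2) g=3 f=6, (4,0) g=2 f=6, (4,3) g=3 f=4, (5,0) g=1 f=6, (5,2) g=1 f=4]; closed=[(4,1), (4,2), (5,1)]

step 1: expand (4,2) (f=4, h=2) → closed; open now [(3,1) g=2 f=6, (3,2) g=3 f=6, (4,0) g=2 f=6, (4,3) g=3 f=4, (5,0) g=1 f=6, (5,2) g=1 f=4]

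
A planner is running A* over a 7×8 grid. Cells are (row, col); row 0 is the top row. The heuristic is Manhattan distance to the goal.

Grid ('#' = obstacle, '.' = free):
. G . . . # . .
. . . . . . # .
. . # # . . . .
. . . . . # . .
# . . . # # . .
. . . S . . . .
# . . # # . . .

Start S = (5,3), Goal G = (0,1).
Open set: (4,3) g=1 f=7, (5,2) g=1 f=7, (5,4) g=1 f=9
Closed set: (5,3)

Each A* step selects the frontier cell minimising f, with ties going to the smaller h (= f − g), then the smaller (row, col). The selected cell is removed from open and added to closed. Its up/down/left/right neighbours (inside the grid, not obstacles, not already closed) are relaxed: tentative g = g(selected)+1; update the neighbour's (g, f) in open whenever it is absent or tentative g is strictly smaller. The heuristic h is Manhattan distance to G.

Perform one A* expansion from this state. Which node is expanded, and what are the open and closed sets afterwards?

step 1: expand (4,3) (f=7, h=6) → closed; open now [(3,3) g=2 f=7, (4,2) g=2 f=7, (5,2) g=1 f=7, (5,4) g=1 f=9]

expanded=(4,3); open=[(3,3) g=2 f=7, (4,2) g=2 f=7, (5,2) g=1 f=7, (5,4) g=1 f=9]; closed=[(4,3), (5,3)]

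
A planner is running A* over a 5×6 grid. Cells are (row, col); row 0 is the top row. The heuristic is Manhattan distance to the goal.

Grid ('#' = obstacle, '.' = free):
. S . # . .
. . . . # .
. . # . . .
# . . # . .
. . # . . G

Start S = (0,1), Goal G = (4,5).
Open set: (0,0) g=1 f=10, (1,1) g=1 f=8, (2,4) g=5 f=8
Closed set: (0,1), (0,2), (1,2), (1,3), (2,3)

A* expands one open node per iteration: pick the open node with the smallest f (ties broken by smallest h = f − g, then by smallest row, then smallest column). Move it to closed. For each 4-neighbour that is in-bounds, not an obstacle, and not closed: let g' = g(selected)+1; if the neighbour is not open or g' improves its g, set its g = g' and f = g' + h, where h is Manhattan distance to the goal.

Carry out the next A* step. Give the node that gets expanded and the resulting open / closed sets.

expanded=(2,4); open=[(0,0) g=1 f=10, (1,1) g=1 f=8, (2,5) g=6 f=8, (3,4) g=6 f=8]; closed=[(0,1), (0,2), (1,2), (1,3), (2,3), (2,4)]

step 1: expand (2,4) (f=8, h=3) → closed; open now [(0,0) g=1 f=10, (1,1) g=1 f=8, (2,5) g=6 f=8, (3,4) g=6 f=8]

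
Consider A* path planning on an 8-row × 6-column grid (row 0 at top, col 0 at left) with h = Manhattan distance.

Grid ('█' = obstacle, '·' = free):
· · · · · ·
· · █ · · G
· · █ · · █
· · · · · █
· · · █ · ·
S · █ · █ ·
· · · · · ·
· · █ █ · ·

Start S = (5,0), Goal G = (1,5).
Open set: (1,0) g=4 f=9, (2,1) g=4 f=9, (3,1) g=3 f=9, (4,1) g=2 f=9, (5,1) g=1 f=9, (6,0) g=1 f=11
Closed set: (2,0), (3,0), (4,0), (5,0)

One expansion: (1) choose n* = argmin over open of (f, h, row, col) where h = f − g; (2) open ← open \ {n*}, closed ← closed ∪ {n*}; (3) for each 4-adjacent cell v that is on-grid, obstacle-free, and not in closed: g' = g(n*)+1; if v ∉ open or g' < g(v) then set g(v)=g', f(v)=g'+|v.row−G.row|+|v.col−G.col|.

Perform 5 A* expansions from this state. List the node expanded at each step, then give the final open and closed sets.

order=[(1,0) → (1,1) → (2,1) → (3,1) → (3,2)]; open=[(0,0) g=5 f=11, (0,1) g=6 f=11, (3,3) g=5 f=9, (4,1) g=2 f=9, (4,2) g=5 f=11, (5,1) g=1 f=9, (6,0) g=1 f=11]; closed=[(1,0), (1,1), (2,0), (2,1), (3,0), (3,1), (3,2), (4,0), (5,0)]

step 1: expand (1,0) (f=9, h=5) → closed; open now [(0,0) g=5 f=11, (1,1) g=5 f=9, (2,1) g=4 f=9, (3,1) g=3 f=9, (4,1) g=2 f=9, (5,1) g=1 f=9, (6,0) g=1 f=11]
step 2: expand (1,1) (f=9, h=4) → closed; open now [(0,0) g=5 f=11, (0,1) g=6 f=11, (2,1) g=4 f=9, (3,1) g=3 f=9, (4,1) g=2 f=9, (5,1) g=1 f=9, (6,0) g=1 f=11]
step 3: expand (2,1) (f=9, h=5) → closed; open now [(0,0) g=5 f=11, (0,1) g=6 f=11, (3,1) g=3 f=9, (4,1) g=2 f=9, (5,1) g=1 f=9, (6,0) g=1 f=11]
step 4: expand (3,1) (f=9, h=6) → closed; open now [(0,0) g=5 f=11, (0,1) g=6 f=11, (3,2) g=4 f=9, (4,1) g=2 f=9, (5,1) g=1 f=9, (6,0) g=1 f=11]
step 5: expand (3,2) (f=9, h=5) → closed; open now [(0,0) g=5 f=11, (0,1) g=6 f=11, (3,3) g=5 f=9, (4,1) g=2 f=9, (4,2) g=5 f=11, (5,1) g=1 f=9, (6,0) g=1 f=11]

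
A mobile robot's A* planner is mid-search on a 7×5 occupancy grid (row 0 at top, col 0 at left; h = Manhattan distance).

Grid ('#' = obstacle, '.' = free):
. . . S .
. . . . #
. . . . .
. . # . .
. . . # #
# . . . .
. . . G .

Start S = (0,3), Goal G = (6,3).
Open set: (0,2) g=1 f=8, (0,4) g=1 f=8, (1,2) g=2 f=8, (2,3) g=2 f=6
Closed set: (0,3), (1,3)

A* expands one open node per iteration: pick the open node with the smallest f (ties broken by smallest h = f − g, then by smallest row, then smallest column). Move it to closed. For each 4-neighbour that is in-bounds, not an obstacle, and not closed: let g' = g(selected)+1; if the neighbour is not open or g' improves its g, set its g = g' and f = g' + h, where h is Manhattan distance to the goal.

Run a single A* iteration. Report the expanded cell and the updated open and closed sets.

expanded=(2,3); open=[(0,2) g=1 f=8, (0,4) g=1 f=8, (1,2) g=2 f=8, (2,2) g=3 f=8, (2,4) g=3 f=8, (3,3) g=3 f=6]; closed=[(0,3), (1,3), (2,3)]

step 1: expand (2,3) (f=6, h=4) → closed; open now [(0,2) g=1 f=8, (0,4) g=1 f=8, (1,2) g=2 f=8, (2,2) g=3 f=8, (2,4) g=3 f=8, (3,3) g=3 f=6]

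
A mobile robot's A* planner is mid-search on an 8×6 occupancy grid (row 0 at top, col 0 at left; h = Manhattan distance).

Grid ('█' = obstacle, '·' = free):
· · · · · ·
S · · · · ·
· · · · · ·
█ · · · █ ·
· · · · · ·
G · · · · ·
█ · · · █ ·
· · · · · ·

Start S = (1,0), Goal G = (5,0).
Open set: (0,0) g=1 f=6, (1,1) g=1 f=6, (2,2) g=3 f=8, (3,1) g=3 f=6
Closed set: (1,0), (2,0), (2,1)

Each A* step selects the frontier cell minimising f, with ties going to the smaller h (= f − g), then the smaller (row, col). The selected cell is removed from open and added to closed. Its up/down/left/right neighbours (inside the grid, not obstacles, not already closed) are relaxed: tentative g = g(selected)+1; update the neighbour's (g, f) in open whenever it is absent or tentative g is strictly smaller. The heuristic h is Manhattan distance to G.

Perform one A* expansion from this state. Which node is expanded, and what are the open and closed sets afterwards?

step 1: expand (3,1) (f=6, h=3) → closed; open now [(0,0) g=1 f=6, (1,1) g=1 f=6, (2,2) g=3 f=8, (3,2) g=4 f=8, (4,1) g=4 f=6]

expanded=(3,1); open=[(0,0) g=1 f=6, (1,1) g=1 f=6, (2,2) g=3 f=8, (3,2) g=4 f=8, (4,1) g=4 f=6]; closed=[(1,0), (2,0), (2,1), (3,1)]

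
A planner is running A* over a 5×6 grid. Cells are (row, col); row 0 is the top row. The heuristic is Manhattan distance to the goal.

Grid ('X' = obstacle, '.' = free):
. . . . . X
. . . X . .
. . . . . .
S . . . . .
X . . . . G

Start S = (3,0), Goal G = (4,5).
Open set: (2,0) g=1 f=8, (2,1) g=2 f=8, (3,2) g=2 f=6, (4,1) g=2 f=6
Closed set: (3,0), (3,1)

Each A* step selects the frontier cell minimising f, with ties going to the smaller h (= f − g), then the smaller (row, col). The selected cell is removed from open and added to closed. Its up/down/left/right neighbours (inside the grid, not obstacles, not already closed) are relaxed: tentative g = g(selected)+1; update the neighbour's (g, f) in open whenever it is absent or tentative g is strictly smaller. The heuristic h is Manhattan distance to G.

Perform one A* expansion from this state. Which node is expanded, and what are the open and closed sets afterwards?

step 1: expand (3,2) (f=6, h=4) → closed; open now [(2,0) g=1 f=8, (2,1) g=2 f=8, (2,2) g=3 f=8, (3,3) g=3 f=6, (4,1) g=2 f=6, (4,2) g=3 f=6]

expanded=(3,2); open=[(2,0) g=1 f=8, (2,1) g=2 f=8, (2,2) g=3 f=8, (3,3) g=3 f=6, (4,1) g=2 f=6, (4,2) g=3 f=6]; closed=[(3,0), (3,1), (3,2)]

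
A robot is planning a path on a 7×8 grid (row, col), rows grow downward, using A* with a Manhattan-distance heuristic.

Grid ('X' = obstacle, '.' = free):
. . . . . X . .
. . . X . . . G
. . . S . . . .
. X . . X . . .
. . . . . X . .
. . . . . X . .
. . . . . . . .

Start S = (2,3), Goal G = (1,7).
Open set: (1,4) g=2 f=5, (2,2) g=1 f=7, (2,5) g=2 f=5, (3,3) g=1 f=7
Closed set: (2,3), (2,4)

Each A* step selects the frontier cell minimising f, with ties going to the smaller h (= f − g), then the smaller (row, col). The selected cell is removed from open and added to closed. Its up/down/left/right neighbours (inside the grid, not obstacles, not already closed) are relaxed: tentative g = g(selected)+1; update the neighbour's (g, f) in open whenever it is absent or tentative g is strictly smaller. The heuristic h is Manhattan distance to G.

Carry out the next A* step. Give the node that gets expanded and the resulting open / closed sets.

step 1: expand (1,4) (f=5, h=3) → closed; open now [(0,4) g=3 f=7, (1,5) g=3 f=5, (2,2) g=1 f=7, (2,5) g=2 f=5, (3,3) g=1 f=7]

expanded=(1,4); open=[(0,4) g=3 f=7, (1,5) g=3 f=5, (2,2) g=1 f=7, (2,5) g=2 f=5, (3,3) g=1 f=7]; closed=[(1,4), (2,3), (2,4)]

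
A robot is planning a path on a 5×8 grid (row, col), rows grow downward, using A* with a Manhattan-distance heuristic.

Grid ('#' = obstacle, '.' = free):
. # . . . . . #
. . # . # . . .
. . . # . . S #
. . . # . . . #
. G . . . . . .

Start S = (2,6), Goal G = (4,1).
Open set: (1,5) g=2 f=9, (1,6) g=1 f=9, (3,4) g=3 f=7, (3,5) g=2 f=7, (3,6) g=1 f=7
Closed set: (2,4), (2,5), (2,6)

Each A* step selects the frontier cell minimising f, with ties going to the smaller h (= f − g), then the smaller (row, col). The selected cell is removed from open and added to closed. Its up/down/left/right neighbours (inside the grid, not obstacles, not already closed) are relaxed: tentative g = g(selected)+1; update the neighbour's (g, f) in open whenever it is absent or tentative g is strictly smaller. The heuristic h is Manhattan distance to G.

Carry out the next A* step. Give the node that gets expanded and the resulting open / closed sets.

expanded=(3,4); open=[(1,5) g=2 f=9, (1,6) g=1 f=9, (3,5) g=2 f=7, (3,6) g=1 f=7, (4,4) g=4 f=7]; closed=[(2,4), (2,5), (2,6), (3,4)]

step 1: expand (3,4) (f=7, h=4) → closed; open now [(1,5) g=2 f=9, (1,6) g=1 f=9, (3,5) g=2 f=7, (3,6) g=1 f=7, (4,4) g=4 f=7]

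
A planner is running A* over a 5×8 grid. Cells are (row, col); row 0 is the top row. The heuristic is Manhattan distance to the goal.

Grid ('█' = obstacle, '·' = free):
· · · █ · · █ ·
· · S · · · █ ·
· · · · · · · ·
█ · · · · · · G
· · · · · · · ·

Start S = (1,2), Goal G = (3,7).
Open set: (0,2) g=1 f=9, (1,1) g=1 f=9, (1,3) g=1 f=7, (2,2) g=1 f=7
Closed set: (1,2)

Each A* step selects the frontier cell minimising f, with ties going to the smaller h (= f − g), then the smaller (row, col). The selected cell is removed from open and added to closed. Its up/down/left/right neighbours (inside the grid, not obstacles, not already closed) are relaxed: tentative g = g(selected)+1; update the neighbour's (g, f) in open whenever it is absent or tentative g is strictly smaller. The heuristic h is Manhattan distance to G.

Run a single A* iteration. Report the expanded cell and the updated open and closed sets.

expanded=(1,3); open=[(0,2) g=1 f=9, (1,1) g=1 f=9, (1,4) g=2 f=7, (2,2) g=1 f=7, (2,3) g=2 f=7]; closed=[(1,2), (1,3)]

step 1: expand (1,3) (f=7, h=6) → closed; open now [(0,2) g=1 f=9, (1,1) g=1 f=9, (1,4) g=2 f=7, (2,2) g=1 f=7, (2,3) g=2 f=7]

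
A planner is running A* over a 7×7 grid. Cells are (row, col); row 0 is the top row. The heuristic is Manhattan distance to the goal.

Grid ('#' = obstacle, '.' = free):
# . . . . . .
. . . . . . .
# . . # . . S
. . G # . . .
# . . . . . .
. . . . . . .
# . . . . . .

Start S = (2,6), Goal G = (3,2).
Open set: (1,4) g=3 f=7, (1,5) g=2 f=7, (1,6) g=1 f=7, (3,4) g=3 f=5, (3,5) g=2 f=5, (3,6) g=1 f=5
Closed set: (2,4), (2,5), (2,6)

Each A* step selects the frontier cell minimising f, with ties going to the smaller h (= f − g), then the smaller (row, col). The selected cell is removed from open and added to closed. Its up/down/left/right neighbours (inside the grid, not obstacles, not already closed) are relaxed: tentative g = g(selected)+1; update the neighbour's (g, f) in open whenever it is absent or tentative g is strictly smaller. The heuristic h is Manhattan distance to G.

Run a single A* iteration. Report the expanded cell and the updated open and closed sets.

step 1: expand (3,4) (f=5, h=2) → closed; open now [(1,4) g=3 f=7, (1,5) g=2 f=7, (1,6) g=1 f=7, (3,5) g=2 f=5, (3,6) g=1 f=5, (4,4) g=4 f=7]

expanded=(3,4); open=[(1,4) g=3 f=7, (1,5) g=2 f=7, (1,6) g=1 f=7, (3,5) g=2 f=5, (3,6) g=1 f=5, (4,4) g=4 f=7]; closed=[(2,4), (2,5), (2,6), (3,4)]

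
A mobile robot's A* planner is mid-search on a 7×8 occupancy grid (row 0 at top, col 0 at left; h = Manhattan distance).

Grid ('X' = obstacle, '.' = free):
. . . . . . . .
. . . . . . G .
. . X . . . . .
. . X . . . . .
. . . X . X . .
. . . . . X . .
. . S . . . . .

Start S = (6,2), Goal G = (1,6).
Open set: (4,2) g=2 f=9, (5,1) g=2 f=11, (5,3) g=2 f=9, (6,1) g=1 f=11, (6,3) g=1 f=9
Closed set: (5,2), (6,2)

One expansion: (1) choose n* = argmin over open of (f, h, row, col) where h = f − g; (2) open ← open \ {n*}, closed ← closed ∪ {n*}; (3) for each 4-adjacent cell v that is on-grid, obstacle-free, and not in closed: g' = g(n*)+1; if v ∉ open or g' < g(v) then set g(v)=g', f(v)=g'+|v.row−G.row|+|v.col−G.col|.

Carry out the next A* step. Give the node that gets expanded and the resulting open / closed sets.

expanded=(4,2); open=[(4,1) g=3 f=11, (5,1) g=2 f=11, (5,3) g=2 f=9, (6,1) g=1 f=11, (6,3) g=1 f=9]; closed=[(4,2), (5,2), (6,2)]

step 1: expand (4,2) (f=9, h=7) → closed; open now [(4,1) g=3 f=11, (5,1) g=2 f=11, (5,3) g=2 f=9, (6,1) g=1 f=11, (6,3) g=1 f=9]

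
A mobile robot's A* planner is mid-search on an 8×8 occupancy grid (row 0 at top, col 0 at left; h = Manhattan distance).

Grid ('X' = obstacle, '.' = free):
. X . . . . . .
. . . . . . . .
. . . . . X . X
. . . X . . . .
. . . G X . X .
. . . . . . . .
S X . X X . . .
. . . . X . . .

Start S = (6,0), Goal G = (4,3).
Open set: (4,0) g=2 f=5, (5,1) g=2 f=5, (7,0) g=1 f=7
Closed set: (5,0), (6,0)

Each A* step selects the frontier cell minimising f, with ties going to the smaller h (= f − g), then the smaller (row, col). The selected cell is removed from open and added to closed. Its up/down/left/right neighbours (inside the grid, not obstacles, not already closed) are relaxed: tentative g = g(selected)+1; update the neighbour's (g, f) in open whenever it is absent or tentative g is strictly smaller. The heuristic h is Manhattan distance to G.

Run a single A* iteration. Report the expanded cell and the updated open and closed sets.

expanded=(4,0); open=[(3,0) g=3 f=7, (4,1) g=3 f=5, (5,1) g=2 f=5, (7,0) g=1 f=7]; closed=[(4,0), (5,0), (6,0)]

step 1: expand (4,0) (f=5, h=3) → closed; open now [(3,0) g=3 f=7, (4,1) g=3 f=5, (5,1) g=2 f=5, (7,0) g=1 f=7]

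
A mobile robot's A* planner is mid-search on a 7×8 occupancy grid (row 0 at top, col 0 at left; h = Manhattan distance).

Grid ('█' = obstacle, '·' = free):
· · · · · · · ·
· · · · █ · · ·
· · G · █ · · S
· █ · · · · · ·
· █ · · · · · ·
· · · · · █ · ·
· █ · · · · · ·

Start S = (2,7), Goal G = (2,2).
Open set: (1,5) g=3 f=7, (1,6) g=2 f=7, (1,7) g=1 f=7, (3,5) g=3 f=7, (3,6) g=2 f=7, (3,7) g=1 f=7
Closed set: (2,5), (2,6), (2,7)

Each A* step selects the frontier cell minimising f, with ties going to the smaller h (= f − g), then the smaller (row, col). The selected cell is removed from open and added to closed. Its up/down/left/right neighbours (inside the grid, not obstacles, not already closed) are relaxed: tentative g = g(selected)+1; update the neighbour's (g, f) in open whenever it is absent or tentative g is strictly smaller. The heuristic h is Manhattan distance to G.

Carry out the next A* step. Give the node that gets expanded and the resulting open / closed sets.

expanded=(1,5); open=[(0,5) g=4 f=9, (1,6) g=2 f=7, (1,7) g=1 f=7, (3,5) g=3 f=7, (3,6) g=2 f=7, (3,7) g=1 f=7]; closed=[(1,5), (2,5), (2,6), (2,7)]

step 1: expand (1,5) (f=7, h=4) → closed; open now [(0,5) g=4 f=9, (1,6) g=2 f=7, (1,7) g=1 f=7, (3,5) g=3 f=7, (3,6) g=2 f=7, (3,7) g=1 f=7]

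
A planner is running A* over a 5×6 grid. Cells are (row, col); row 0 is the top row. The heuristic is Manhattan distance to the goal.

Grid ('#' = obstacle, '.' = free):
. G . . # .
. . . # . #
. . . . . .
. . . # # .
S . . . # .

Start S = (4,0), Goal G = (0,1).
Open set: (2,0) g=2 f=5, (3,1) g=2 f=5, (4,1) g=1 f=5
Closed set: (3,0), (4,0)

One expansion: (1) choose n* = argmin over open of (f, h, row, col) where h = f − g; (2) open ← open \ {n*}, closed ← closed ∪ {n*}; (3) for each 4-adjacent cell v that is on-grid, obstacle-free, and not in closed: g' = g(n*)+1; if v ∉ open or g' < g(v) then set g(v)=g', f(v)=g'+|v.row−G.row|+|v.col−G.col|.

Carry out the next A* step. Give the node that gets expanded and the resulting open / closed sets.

expanded=(2,0); open=[(1,0) g=3 f=5, (2,1) g=3 f=5, (3,1) g=2 f=5, (4,1) g=1 f=5]; closed=[(2,0), (3,0), (4,0)]

step 1: expand (2,0) (f=5, h=3) → closed; open now [(1,0) g=3 f=5, (2,1) g=3 f=5, (3,1) g=2 f=5, (4,1) g=1 f=5]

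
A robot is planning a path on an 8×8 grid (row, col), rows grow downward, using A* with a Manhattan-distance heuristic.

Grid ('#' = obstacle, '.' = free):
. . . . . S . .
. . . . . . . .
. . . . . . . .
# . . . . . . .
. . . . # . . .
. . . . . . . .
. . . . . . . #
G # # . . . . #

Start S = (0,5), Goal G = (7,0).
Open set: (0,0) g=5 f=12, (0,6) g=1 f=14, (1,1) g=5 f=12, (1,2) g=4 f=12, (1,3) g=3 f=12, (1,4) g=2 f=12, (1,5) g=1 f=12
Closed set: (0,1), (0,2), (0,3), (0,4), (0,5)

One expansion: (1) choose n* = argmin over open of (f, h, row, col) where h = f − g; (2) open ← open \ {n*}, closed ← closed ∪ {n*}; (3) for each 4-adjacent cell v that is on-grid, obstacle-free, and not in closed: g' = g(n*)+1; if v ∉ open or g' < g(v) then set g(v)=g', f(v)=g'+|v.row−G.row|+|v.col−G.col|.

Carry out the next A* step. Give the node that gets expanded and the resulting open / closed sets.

step 1: expand (0,0) (f=12, h=7) → closed; open now [(0,6) g=1 f=14, (1,0) g=6 f=12, (1,1) g=5 f=12, (1,2) g=4 f=12, (1,3) g=3 f=12, (1,4) g=2 f=12, (1,5) g=1 f=12]

expanded=(0,0); open=[(0,6) g=1 f=14, (1,0) g=6 f=12, (1,1) g=5 f=12, (1,2) g=4 f=12, (1,3) g=3 f=12, (1,4) g=2 f=12, (1,5) g=1 f=12]; closed=[(0,0), (0,1), (0,2), (0,3), (0,4), (0,5)]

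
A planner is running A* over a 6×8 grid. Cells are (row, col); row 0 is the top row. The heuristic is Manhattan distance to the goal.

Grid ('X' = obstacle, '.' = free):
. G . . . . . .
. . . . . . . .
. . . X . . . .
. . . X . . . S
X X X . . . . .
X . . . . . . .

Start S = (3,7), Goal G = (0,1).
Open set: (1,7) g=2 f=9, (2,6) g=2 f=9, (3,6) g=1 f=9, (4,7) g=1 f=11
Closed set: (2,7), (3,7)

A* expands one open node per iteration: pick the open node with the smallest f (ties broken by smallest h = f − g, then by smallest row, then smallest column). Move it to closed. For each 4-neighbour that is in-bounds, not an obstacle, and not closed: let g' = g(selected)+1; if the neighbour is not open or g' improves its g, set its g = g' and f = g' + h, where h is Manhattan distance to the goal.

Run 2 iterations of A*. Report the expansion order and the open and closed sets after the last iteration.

step 1: expand (1,7) (f=9, h=7) → closed; open now [(0,7) g=3 f=9, (1,6) g=3 f=9, (2,6) g=2 f=9, (3,6) g=1 f=9, (4,7) g=1 f=11]
step 2: expand (0,7) (f=9, h=6) → closed; open now [(0,6) g=4 f=9, (1,6) g=3 f=9, (2,6) g=2 f=9, (3,6) g=1 f=9, (4,7) g=1 f=11]

order=[(1,7) → (0,7)]; open=[(0,6) g=4 f=9, (1,6) g=3 f=9, (2,6) g=2 f=9, (3,6) g=1 f=9, (4,7) g=1 f=11]; closed=[(0,7), (1,7), (2,7), (3,7)]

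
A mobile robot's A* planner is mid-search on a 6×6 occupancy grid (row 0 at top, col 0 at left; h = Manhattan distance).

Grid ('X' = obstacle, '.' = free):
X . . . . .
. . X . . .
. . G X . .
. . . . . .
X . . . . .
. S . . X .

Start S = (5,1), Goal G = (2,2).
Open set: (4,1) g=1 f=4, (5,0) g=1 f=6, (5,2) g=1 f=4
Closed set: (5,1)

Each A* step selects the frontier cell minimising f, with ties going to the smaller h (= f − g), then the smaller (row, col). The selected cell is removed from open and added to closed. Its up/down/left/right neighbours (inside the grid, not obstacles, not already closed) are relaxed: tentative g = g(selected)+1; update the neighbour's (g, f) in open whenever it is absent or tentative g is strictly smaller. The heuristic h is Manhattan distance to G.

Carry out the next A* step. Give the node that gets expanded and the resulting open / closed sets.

expanded=(4,1); open=[(3,1) g=2 f=4, (4,2) g=2 f=4, (5,0) g=1 f=6, (5,2) g=1 f=4]; closed=[(4,1), (5,1)]

step 1: expand (4,1) (f=4, h=3) → closed; open now [(3,1) g=2 f=4, (4,2) g=2 f=4, (5,0) g=1 f=6, (5,2) g=1 f=4]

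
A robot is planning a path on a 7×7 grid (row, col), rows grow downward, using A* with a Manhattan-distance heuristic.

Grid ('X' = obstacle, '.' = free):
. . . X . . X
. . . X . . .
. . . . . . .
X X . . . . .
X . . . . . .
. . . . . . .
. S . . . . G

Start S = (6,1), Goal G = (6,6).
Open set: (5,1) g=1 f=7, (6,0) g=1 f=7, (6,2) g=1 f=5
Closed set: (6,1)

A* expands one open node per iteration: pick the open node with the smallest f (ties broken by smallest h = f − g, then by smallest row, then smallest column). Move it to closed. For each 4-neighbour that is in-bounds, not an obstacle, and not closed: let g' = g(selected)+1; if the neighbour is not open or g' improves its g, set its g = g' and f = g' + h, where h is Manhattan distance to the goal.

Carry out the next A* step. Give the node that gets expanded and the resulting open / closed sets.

step 1: expand (6,2) (f=5, h=4) → closed; open now [(5,1) g=1 f=7, (5,2) g=2 f=7, (6,0) g=1 f=7, (6,3) g=2 f=5]

expanded=(6,2); open=[(5,1) g=1 f=7, (5,2) g=2 f=7, (6,0) g=1 f=7, (6,3) g=2 f=5]; closed=[(6,1), (6,2)]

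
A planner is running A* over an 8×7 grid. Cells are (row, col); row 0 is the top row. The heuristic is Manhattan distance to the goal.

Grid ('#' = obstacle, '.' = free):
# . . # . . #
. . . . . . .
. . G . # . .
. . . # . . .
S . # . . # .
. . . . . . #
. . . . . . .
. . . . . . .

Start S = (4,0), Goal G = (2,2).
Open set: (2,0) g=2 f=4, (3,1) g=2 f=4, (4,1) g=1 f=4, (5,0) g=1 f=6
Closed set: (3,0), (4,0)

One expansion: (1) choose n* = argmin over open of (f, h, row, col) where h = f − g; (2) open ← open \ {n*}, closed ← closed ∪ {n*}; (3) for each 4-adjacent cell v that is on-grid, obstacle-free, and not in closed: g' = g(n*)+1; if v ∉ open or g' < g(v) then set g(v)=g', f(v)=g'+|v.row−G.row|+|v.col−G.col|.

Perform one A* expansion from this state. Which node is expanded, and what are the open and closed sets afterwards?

step 1: expand (2,0) (f=4, h=2) → closed; open now [(1,0) g=3 f=6, (2,1) g=3 f=4, (3,1) g=2 f=4, (4,1) g=1 f=4, (5,0) g=1 f=6]

expanded=(2,0); open=[(1,0) g=3 f=6, (2,1) g=3 f=4, (3,1) g=2 f=4, (4,1) g=1 f=4, (5,0) g=1 f=6]; closed=[(2,0), (3,0), (4,0)]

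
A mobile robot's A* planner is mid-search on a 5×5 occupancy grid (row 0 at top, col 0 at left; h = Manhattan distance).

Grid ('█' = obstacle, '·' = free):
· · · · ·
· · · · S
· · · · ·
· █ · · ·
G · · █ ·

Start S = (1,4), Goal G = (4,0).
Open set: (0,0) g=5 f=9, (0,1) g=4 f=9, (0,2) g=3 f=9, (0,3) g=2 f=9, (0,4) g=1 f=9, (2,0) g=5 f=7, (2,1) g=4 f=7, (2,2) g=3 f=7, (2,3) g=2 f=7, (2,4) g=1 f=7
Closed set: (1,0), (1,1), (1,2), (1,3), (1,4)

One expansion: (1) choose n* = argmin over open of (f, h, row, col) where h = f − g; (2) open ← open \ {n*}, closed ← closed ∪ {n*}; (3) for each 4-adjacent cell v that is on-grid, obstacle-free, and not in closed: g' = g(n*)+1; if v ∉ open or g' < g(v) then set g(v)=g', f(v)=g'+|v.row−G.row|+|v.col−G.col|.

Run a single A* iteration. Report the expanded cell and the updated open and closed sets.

expanded=(2,0); open=[(0,0) g=5 f=9, (0,1) g=4 f=9, (0,2) g=3 f=9, (0,3) g=2 f=9, (0,4) g=1 f=9, (2,1) g=4 f=7, (2,2) g=3 f=7, (2,3) g=2 f=7, (2,4) g=1 f=7, (3,0) g=6 f=7]; closed=[(1,0), (1,1), (1,2), (1,3), (1,4), (2,0)]

step 1: expand (2,0) (f=7, h=2) → closed; open now [(0,0) g=5 f=9, (0,1) g=4 f=9, (0,2) g=3 f=9, (0,3) g=2 f=9, (0,4) g=1 f=9, (2,1) g=4 f=7, (2,2) g=3 f=7, (2,3) g=2 f=7, (2,4) g=1 f=7, (3,0) g=6 f=7]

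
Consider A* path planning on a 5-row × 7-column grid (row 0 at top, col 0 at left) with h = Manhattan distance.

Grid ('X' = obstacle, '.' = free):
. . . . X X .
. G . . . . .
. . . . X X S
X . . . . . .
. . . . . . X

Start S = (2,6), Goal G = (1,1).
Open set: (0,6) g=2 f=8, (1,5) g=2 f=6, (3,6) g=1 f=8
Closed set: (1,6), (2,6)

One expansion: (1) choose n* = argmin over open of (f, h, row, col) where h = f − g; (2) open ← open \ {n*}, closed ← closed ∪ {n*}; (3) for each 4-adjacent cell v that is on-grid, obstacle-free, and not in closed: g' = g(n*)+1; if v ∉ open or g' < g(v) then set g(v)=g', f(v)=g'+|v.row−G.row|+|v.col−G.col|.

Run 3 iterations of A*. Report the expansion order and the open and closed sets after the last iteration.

step 1: expand (1,5) (f=6, h=4) → closed; open now [(0,6) g=2 f=8, (1,4) g=3 f=6, (3,6) g=1 f=8]
step 2: expand (1,4) (f=6, h=3) → closed; open now [(0,6) g=2 f=8, (1,3) g=4 f=6, (3,6) g=1 f=8]
step 3: expand (1,3) (f=6, h=2) → closed; open now [(0,3) g=5 f=8, (0,6) g=2 f=8, (1,2) g=5 f=6, (2,3) g=5 f=8, (3,6) g=1 f=8]

order=[(1,5) → (1,4) → (1,3)]; open=[(0,3) g=5 f=8, (0,6) g=2 f=8, (1,2) g=5 f=6, (2,3) g=5 f=8, (3,6) g=1 f=8]; closed=[(1,3), (1,4), (1,5), (1,6), (2,6)]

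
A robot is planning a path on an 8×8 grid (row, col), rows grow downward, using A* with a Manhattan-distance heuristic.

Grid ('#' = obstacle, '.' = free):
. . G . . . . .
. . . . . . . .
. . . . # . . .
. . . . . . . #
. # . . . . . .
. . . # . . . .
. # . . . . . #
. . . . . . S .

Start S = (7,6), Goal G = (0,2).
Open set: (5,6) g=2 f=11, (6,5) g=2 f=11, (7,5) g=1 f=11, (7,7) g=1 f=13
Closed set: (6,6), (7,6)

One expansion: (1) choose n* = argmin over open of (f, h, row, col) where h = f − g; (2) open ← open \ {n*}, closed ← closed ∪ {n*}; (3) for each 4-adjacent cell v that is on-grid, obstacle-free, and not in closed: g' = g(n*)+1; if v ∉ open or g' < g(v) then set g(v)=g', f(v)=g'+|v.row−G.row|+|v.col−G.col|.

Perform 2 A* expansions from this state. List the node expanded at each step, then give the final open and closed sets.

order=[(5,6) → (4,6)]; open=[(3,6) g=4 f=11, (4,5) g=4 f=11, (4,7) g=4 f=13, (5,5) g=3 f=11, (5,7) g=3 f=13, (6,5) g=2 f=11, (7,5) g=1 f=11, (7,7) g=1 f=13]; closed=[(4,6), (5,6), (6,6), (7,6)]

step 1: expand (5,6) (f=11, h=9) → closed; open now [(4,6) g=3 f=11, (5,5) g=3 f=11, (5,7) g=3 f=13, (6,5) g=2 f=11, (7,5) g=1 f=11, (7,7) g=1 f=13]
step 2: expand (4,6) (f=11, h=8) → closed; open now [(3,6) g=4 f=11, (4,5) g=4 f=11, (4,7) g=4 f=13, (5,5) g=3 f=11, (5,7) g=3 f=13, (6,5) g=2 f=11, (7,5) g=1 f=11, (7,7) g=1 f=13]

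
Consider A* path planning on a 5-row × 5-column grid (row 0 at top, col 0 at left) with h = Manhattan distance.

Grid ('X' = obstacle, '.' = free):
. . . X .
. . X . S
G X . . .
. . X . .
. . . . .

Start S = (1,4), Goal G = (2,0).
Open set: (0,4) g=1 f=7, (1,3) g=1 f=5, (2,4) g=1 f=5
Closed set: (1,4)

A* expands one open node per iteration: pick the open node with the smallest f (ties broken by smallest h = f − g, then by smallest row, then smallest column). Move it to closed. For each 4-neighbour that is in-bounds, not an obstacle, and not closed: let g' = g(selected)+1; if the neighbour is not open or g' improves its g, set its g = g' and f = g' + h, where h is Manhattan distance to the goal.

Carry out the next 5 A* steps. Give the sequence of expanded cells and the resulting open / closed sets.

order=[(1,3) → (2,3) → (2,2) → (2,4) → (3,3)]; open=[(0,4) g=1 f=7, (3,4) g=2 f=7, (4,3) g=4 f=9]; closed=[(1,3), (1,4), (2,2), (2,3), (2,4), (3,3)]

step 1: expand (1,3) (f=5, h=4) → closed; open now [(0,4) g=1 f=7, (2,3) g=2 f=5, (2,4) g=1 f=5]
step 2: expand (2,3) (f=5, h=3) → closed; open now [(0,4) g=1 f=7, (2,2) g=3 f=5, (2,4) g=1 f=5, (3,3) g=3 f=7]
step 3: expand (2,2) (f=5, h=2) → closed; open now [(0,4) g=1 f=7, (2,4) g=1 f=5, (3,3) g=3 f=7]
step 4: expand (2,4) (f=5, h=4) → closed; open now [(0,4) g=1 f=7, (3,3) g=3 f=7, (3,4) g=2 f=7]
step 5: expand (3,3) (f=7, h=4) → closed; open now [(0,4) g=1 f=7, (3,4) g=2 f=7, (4,3) g=4 f=9]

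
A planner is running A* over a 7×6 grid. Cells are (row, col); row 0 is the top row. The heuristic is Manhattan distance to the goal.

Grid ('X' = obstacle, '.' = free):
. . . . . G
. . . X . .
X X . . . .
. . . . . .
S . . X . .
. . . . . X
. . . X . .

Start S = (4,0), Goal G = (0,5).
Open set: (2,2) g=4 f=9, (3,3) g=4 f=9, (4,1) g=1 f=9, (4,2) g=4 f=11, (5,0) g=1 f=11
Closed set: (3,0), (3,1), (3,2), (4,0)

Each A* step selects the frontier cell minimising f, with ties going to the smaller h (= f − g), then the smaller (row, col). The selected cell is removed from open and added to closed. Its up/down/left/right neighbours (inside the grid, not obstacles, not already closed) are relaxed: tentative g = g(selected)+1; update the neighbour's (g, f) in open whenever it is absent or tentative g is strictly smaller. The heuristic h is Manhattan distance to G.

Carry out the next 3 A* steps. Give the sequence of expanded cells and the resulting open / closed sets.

step 1: expand (2,2) (f=9, h=5) → closed; open now [(1,2) g=5 f=9, (2,3) g=5 f=9, (3,3) g=4 f=9, (4,1) g=1 f=9, (4,2) g=4 f=11, (5,0) g=1 f=11]
step 2: expand (1,2) (f=9, h=4) → closed; open now [(0,2) g=6 f=9, (1,1) g=6 f=11, (2,3) g=5 f=9, (3,3) g=4 f=9, (4,1) g=1 f=9, (4,2) g=4 f=11, (5,0) g=1 f=11]
step 3: expand (0,2) (f=9, h=3) → closed; open now [(0,1) g=7 f=11, (0,3) g=7 f=9, (1,1) g=6 f=11, (2,3) g=5 f=9, (3,3) g=4 f=9, (4,1) g=1 f=9, (4,2) g=4 f=11, (5,0) g=1 f=11]

order=[(2,2) → (1,2) → (0,2)]; open=[(0,1) g=7 f=11, (0,3) g=7 f=9, (1,1) g=6 f=11, (2,3) g=5 f=9, (3,3) g=4 f=9, (4,1) g=1 f=9, (4,2) g=4 f=11, (5,0) g=1 f=11]; closed=[(0,2), (1,2), (2,2), (3,0), (3,1), (3,2), (4,0)]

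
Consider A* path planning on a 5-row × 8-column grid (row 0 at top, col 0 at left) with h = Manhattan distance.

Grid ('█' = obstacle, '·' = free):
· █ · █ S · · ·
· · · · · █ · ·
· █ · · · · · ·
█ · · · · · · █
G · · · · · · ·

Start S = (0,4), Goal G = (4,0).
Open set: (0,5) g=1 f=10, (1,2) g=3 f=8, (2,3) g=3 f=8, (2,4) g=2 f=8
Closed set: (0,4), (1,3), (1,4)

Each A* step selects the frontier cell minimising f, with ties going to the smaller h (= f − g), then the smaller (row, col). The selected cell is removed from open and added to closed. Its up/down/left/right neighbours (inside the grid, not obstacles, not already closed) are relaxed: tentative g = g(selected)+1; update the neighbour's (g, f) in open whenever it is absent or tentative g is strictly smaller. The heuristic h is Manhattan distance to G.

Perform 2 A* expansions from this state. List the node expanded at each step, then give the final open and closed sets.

order=[(1,2) → (1,1)]; open=[(0,2) g=4 f=10, (0,5) g=1 f=10, (1,0) g=5 f=8, (2,2) g=4 f=8, (2,3) g=3 f=8, (2,4) g=2 f=8]; closed=[(0,4), (1,1), (1,2), (1,3), (1,4)]

step 1: expand (1,2) (f=8, h=5) → closed; open now [(0,2) g=4 f=10, (0,5) g=1 f=10, (1,1) g=4 f=8, (2,2) g=4 f=8, (2,3) g=3 f=8, (2,4) g=2 f=8]
step 2: expand (1,1) (f=8, h=4) → closed; open now [(0,2) g=4 f=10, (0,5) g=1 f=10, (1,0) g=5 f=8, (2,2) g=4 f=8, (2,3) g=3 f=8, (2,4) g=2 f=8]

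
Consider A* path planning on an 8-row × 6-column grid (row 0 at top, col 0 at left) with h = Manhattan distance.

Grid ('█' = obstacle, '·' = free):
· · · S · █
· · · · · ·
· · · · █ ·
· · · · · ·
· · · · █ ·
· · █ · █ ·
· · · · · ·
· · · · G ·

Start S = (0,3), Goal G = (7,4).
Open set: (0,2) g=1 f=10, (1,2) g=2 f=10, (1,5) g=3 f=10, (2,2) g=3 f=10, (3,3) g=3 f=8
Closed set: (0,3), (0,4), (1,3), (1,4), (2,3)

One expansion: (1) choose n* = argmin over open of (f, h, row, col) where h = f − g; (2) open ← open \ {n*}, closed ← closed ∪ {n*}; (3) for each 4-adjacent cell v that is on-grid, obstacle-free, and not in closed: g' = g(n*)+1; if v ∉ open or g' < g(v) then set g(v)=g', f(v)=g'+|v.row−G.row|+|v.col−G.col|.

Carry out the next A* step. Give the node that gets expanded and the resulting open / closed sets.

expanded=(3,3); open=[(0,2) g=1 f=10, (1,2) g=2 f=10, (1,5) g=3 f=10, (2,2) g=3 f=10, (3,2) g=4 f=10, (3,4) g=4 f=8, (4,3) g=4 f=8]; closed=[(0,3), (0,4), (1,3), (1,4), (2,3), (3,3)]

step 1: expand (3,3) (f=8, h=5) → closed; open now [(0,2) g=1 f=10, (1,2) g=2 f=10, (1,5) g=3 f=10, (2,2) g=3 f=10, (3,2) g=4 f=10, (3,4) g=4 f=8, (4,3) g=4 f=8]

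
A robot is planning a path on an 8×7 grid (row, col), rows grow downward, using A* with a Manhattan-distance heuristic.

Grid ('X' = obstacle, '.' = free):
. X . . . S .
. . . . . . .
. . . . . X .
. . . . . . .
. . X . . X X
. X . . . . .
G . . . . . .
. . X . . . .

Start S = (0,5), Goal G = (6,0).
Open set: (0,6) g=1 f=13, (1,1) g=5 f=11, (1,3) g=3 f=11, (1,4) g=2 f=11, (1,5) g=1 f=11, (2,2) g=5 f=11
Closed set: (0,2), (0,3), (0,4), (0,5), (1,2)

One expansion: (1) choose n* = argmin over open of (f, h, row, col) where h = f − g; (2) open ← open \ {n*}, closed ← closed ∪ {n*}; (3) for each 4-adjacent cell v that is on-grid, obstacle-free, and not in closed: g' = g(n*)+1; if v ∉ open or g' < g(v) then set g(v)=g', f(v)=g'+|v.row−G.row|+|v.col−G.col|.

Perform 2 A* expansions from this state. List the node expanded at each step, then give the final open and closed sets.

step 1: expand (1,1) (f=11, h=6) → closed; open now [(0,6) g=1 f=13, (1,0) g=6 f=11, (1,3) g=3 f=11, (1,4) g=2 f=11, (1,5) g=1 f=11, (2,1) g=6 f=11, (2,2) g=5 f=11]
step 2: expand (1,0) (f=11, h=5) → closed; open now [(0,0) g=7 f=13, (0,6) g=1 f=13, (1,3) g=3 f=11, (1,4) g=2 f=11, (1,5) g=1 f=11, (2,0) g=7 f=11, (2,1) g=6 f=11, (2,2) g=5 f=11]

order=[(1,1) → (1,0)]; open=[(0,0) g=7 f=13, (0,6) g=1 f=13, (1,3) g=3 f=11, (1,4) g=2 f=11, (1,5) g=1 f=11, (2,0) g=7 f=11, (2,1) g=6 f=11, (2,2) g=5 f=11]; closed=[(0,2), (0,3), (0,4), (0,5), (1,0), (1,1), (1,2)]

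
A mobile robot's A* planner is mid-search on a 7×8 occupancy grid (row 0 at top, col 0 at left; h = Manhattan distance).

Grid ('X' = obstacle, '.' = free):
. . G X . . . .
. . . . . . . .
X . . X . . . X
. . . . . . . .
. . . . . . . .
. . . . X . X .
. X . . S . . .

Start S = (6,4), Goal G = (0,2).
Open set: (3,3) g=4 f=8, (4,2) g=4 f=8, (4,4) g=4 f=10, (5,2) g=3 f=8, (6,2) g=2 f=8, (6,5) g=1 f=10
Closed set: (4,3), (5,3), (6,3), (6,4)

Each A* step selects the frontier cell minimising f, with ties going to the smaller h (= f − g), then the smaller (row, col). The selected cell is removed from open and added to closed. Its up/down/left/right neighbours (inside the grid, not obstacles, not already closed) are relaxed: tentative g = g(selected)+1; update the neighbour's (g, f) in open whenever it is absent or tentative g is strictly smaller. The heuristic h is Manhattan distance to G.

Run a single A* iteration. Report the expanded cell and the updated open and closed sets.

step 1: expand (3,3) (f=8, h=4) → closed; open now [(3,2) g=5 f=8, (3,4) g=5 f=10, (4,2) g=4 f=8, (4,4) g=4 f=10, (5,2) g=3 f=8, (6,2) g=2 f=8, (6,5) g=1 f=10]

expanded=(3,3); open=[(3,2) g=5 f=8, (3,4) g=5 f=10, (4,2) g=4 f=8, (4,4) g=4 f=10, (5,2) g=3 f=8, (6,2) g=2 f=8, (6,5) g=1 f=10]; closed=[(3,3), (4,3), (5,3), (6,3), (6,4)]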